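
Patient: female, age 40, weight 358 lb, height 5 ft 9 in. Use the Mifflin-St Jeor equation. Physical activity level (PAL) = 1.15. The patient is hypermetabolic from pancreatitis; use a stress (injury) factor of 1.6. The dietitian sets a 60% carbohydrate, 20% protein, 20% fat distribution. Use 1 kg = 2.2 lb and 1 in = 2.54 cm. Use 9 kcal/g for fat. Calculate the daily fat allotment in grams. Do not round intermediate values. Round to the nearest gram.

Convert to metric: weight = 358 ÷ 2.2 = 162.7273 kg; height = (5×12 + 9) × 2.54 = 69 × 2.54 = 175.26 cm.
Mifflin-St Jeor (female): BMR = 10(162.7273) + 6.25(175.26) − 5(40) − 161 = 1627.2727 + 1095.375 − 200 − 161 = 2361.6477 kcal/day.
TEE = 2361.6477 × 1.15 = 2715.8949 kcal/day.
With stress factor 1.6: 2715.8949 × 1.6 = 4345.4318 kcal/day.
Fat energy = 20% × 4345.4318 = 869.0864 kcal.
Fat = 869.0864 ÷ 9 kcal/g = 96.5652 g.

97 g/day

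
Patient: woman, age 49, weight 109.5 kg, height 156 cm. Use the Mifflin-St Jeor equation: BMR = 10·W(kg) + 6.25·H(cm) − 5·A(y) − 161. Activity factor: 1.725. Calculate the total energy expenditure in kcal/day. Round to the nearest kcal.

Mifflin-St Jeor (female): BMR = 10(109.5) + 6.25(156) − 5(49) − 161 = 1095 + 975 − 245 − 161 = 1664 kcal/day.
TEE = BMR × activity factor = 1664 × 1.725 = 2870.4 kcal/day.

2870 kcal/day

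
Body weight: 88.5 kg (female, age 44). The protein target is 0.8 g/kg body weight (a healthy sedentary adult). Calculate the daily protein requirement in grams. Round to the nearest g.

Protein = 0.8 g/kg × 88.5 kg = 70.8 g/day.

71 g/day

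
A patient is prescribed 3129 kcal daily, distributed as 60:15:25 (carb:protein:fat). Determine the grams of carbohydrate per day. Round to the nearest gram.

469 g/day

Carbohydrate energy = 60% × 3129 = 1877.4 kcal.
At 4 kcal/g: 1877.4 ÷ 4 = 469.35 g.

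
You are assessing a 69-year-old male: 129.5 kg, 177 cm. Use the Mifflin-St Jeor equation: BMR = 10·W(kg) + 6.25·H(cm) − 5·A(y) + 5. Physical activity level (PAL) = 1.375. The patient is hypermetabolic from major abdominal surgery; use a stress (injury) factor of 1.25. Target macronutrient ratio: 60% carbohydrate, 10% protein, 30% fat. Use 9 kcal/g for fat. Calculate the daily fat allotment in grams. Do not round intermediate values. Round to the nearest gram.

118 g/day

Mifflin-St Jeor (male): BMR = 10(129.5) + 6.25(177) − 5(69) + 5 = 1295 + 1106.25 − 345 + 5 = 2061.25 kcal/day.
TEE = 2061.25 × 1.375 = 2834.2188 kcal/day.
With stress factor 1.25: 2834.2188 × 1.25 = 3542.7734 kcal/day.
Fat energy = 30% × 3542.7734 = 1062.832 kcal.
Fat = 1062.832 ÷ 9 kcal/g = 118.0924 g.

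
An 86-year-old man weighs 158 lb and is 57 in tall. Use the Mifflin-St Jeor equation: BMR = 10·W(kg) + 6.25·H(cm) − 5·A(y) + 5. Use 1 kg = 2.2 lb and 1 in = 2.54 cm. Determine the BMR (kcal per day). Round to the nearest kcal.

1198 kcal per day

Convert to metric: weight = 158 ÷ 2.2 = 71.8182 kg; height = 57 × 2.54 = 144.78 cm.
Mifflin-St Jeor (male): BMR = 10(71.8182) + 6.25(144.78) − 5(86) + 5 = 718.1818 + 904.875 − 430 + 5 = 1198.0568 kcal/day.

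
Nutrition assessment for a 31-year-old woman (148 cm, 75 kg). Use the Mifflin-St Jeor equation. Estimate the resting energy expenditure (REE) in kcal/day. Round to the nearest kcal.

1359 kcal/day

Mifflin-St Jeor (female): BMR = 10(75) + 6.25(148) − 5(31) − 161 = 750 + 925 − 155 − 161 = 1359 kcal/day.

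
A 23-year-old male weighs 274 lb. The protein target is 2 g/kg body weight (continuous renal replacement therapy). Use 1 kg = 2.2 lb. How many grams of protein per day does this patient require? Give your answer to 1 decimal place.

249.1 g/day

Weight in kg = 274 ÷ 2.2 = 124.5455 kg.
Protein = 2 g/kg × 124.5455 kg = 249.0909 g/day.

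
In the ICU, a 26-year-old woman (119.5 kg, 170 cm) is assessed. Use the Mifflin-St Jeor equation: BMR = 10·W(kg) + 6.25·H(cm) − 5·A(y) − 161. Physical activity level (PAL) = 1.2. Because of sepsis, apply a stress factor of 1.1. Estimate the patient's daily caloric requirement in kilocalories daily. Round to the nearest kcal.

Mifflin-St Jeor (female): BMR = 10(119.5) + 6.25(170) − 5(26) − 161 = 1195 + 1062.5 − 130 − 161 = 1966.5 kcal/day.
TEE = BMR × activity factor = 1966.5 × 1.2 = 2359.8 kcal/day.
Apply stress factor: 2359.8 × 1.1 = 2595.78 kcal/day.

2596 kilocalories daily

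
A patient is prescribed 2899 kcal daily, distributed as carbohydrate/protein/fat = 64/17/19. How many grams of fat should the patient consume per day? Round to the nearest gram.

61 g/day

Fat energy = 19% × 2899 = 550.81 kcal.
At 9 kcal/g: 550.81 ÷ 9 = 61.2011 g.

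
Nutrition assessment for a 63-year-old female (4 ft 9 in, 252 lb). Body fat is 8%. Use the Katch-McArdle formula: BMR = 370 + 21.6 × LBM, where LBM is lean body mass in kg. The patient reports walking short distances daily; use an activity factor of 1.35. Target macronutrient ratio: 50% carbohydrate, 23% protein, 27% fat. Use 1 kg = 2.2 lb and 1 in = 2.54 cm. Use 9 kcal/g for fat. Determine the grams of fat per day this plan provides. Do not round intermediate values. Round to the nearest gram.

107 g/day

Convert to metric: weight = 252 ÷ 2.2 = 114.5455 kg; height = (4×12 + 9) × 2.54 = 57 × 2.54 = 144.78 cm.
LBM = 114.5455 × (1 − 0.08) = 105.3818 kg. Katch-McArdle: BMR = 370 + 21.6 × 105.3818 = 2646.2473 kcal/day.
TEE = 2646.2473 × 1.35 = 3572.4338 kcal/day.
Fat energy = 27% × 3572.4338 = 964.5571 kcal.
Fat = 964.5571 ÷ 9 kcal/g = 107.173 g.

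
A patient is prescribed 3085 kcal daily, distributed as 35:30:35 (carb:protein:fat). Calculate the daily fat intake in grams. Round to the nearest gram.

Fat energy = 35% × 3085 = 1079.75 kcal.
At 9 kcal/g: 1079.75 ÷ 9 = 119.9722 g.

120 g/day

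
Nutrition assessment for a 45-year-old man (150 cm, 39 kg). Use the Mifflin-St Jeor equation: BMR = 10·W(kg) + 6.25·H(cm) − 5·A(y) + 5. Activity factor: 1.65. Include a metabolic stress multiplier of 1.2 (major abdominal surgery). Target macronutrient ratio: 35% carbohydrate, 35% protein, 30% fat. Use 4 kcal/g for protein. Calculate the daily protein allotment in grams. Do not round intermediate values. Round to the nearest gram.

Mifflin-St Jeor (male): BMR = 10(39) + 6.25(150) − 5(45) + 5 = 390 + 937.5 − 225 + 5 = 1107.5 kcal/day.
TEE = 1107.5 × 1.65 = 1827.375 kcal/day.
With stress factor 1.2: 1827.375 × 1.2 = 2192.85 kcal/day.
Protein energy = 35% × 2192.85 = 767.4975 kcal.
Protein = 767.4975 ÷ 4 kcal/g = 191.8744 g.

192 g/day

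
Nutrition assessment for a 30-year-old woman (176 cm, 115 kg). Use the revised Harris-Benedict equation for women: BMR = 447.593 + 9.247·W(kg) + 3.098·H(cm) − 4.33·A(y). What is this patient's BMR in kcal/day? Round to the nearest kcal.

Harris-Benedict: BMR = 447.593 + 9.247(115) + 3.098(176) − 4.33(30) = 1926.346 kcal/day.

1926 kcal/day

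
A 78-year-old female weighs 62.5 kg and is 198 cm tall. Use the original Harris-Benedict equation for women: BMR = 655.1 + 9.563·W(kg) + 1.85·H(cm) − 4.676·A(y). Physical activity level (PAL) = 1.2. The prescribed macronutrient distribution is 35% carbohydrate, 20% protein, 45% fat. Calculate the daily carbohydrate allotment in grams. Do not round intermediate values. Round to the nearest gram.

Harris-Benedict: BMR = 655.1 + 9.563(62.5) + 1.85(198) − 4.676(78) = 1254.3595 kcal/day.
TEE = 1254.3595 × 1.2 = 1505.2314 kcal/day.
Carbohydrate energy = 35% × 1505.2314 = 526.831 kcal.
Carbohydrate = 526.831 ÷ 4 kcal/g = 131.7077 g.

132 g/day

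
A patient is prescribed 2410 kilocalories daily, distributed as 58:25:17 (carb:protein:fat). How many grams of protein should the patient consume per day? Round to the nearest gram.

Protein energy = 25% × 2410 = 602.5 kcal.
At 4 kcal/g: 602.5 ÷ 4 = 150.625 g.

151 g/day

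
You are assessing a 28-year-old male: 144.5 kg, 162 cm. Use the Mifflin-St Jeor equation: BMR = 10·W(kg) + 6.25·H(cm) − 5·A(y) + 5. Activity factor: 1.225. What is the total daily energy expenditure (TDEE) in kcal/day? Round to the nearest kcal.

2845 kcal/day

Mifflin-St Jeor (male): BMR = 10(144.5) + 6.25(162) − 5(28) + 5 = 1445 + 1012.5 − 140 + 5 = 2322.5 kcal/day.
TEE = BMR × activity factor = 2322.5 × 1.225 = 2845.0625 kcal/day.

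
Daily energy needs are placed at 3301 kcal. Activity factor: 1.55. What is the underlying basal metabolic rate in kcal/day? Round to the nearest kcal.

BMR = TEE ÷ activity factor = 3301 ÷ 1.55 = 2129.6774 kcal/day.

2130 kcal/day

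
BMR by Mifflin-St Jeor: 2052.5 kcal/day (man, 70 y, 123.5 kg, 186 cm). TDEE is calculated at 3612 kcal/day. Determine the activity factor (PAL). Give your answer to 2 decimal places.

1.76

Activity factor = TEE ÷ BMR = 3612 ÷ 2052.5 = 1.76.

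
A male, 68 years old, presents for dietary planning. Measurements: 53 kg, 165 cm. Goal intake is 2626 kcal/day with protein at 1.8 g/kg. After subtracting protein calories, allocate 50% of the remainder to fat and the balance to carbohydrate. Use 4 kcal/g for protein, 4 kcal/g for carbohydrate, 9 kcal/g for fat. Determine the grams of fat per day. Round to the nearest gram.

Protein = 1.8 × 53 = 95.4 g → 95.4 × 4 = 381.6 kcal.
Non-protein calories = 2626 − 381.6 = 2244.4 kcal.
Fat: 50% × 2244.4 = 1122.2 kcal; carbohydrate: 1122.2 kcal.
Fat: 1122.2 kcal ÷ 9 kcal/g = 124.6889 g.

125 g/day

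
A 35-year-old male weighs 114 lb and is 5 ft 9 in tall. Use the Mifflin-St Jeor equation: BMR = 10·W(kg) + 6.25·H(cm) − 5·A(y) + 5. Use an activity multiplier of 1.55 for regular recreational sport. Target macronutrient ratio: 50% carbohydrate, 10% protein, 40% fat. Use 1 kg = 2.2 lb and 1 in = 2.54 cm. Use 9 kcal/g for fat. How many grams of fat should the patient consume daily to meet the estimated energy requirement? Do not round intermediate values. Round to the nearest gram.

99 g/day

Convert to metric: weight = 114 ÷ 2.2 = 51.8182 kg; height = (5×12 + 9) × 2.54 = 69 × 2.54 = 175.26 cm.
Mifflin-St Jeor (male): BMR = 10(51.8182) + 6.25(175.26) − 5(35) + 5 = 518.1818 + 1095.375 − 175 + 5 = 1443.5568 kcal/day.
TEE = 1443.5568 × 1.55 = 2237.5131 kcal/day.
Fat energy = 40% × 2237.5131 = 895.0052 kcal.
Fat = 895.0052 ÷ 9 kcal/g = 99.445 g.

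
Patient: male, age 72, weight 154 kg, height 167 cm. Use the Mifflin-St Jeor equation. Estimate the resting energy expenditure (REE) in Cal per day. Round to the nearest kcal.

Mifflin-St Jeor (male): BMR = 10(154) + 6.25(167) − 5(72) + 5 = 1540 + 1043.75 − 360 + 5 = 2228.75 kcal/day.

2229 Cal per day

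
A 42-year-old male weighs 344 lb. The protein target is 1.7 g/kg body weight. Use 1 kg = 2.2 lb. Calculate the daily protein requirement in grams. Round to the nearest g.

Weight in kg = 344 ÷ 2.2 = 156.3636 kg.
Protein = 1.7 g/kg × 156.3636 kg = 265.8182 g/day.

266 g/day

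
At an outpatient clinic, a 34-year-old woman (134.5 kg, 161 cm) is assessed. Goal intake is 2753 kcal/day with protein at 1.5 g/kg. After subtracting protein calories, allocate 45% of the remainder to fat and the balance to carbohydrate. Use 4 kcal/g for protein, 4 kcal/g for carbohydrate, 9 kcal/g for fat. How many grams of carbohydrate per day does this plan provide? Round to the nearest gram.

Protein = 1.5 × 134.5 = 201.75 g → 201.75 × 4 = 807 kcal.
Non-protein calories = 2753 − 807 = 1946 kcal.
Fat: 45% × 1946 = 875.7 kcal; carbohydrate: 1070.3 kcal.
Carbohydrate: 1070.3 kcal ÷ 4 kcal/g = 267.575 g.

268 g/day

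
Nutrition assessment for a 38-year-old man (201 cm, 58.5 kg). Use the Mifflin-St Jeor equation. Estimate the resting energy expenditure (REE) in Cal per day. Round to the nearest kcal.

Mifflin-St Jeor (male): BMR = 10(58.5) + 6.25(201) − 5(38) + 5 = 585 + 1256.25 − 190 + 5 = 1656.25 kcal/day.

1656 Cal per day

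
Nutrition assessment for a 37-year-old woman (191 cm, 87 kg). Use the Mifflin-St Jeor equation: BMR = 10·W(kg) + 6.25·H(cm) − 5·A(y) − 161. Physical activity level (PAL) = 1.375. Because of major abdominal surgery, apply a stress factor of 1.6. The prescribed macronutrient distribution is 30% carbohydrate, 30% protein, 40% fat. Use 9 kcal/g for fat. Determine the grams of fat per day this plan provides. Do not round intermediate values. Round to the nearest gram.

168 g/day

Mifflin-St Jeor (female): BMR = 10(87) + 6.25(191) − 5(37) − 161 = 870 + 1193.75 − 185 − 161 = 1717.75 kcal/day.
TEE = 1717.75 × 1.375 = 2361.9063 kcal/day.
With stress factor 1.6: 2361.9063 × 1.6 = 3779.05 kcal/day.
Fat energy = 40% × 3779.05 = 1511.62 kcal.
Fat = 1511.62 ÷ 9 kcal/g = 167.9578 g.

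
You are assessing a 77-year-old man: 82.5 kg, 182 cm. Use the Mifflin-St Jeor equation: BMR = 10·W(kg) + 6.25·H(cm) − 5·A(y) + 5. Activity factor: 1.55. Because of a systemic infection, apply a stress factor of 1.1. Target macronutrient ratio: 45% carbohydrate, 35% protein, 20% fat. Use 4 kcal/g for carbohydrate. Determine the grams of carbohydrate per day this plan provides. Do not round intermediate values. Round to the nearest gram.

Mifflin-St Jeor (male): BMR = 10(82.5) + 6.25(182) − 5(77) + 5 = 825 + 1137.5 − 385 + 5 = 1582.5 kcal/day.
TEE = 1582.5 × 1.55 = 2452.875 kcal/day.
With stress factor 1.1: 2452.875 × 1.1 = 2698.1625 kcal/day.
Carbohydrate energy = 45% × 2698.1625 = 1214.1731 kcal.
Carbohydrate = 1214.1731 ÷ 4 kcal/g = 303.5433 g.

304 g/day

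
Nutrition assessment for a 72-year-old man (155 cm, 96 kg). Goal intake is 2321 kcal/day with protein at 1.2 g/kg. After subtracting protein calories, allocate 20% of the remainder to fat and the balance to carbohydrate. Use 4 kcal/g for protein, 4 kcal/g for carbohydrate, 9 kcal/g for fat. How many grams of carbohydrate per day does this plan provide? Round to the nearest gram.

372 g/day

Protein = 1.2 × 96 = 115.2 g → 115.2 × 4 = 460.8 kcal.
Non-protein calories = 2321 − 460.8 = 1860.2 kcal.
Fat: 20% × 1860.2 = 372.04 kcal; carbohydrate: 1488.16 kcal.
Carbohydrate: 1488.16 kcal ÷ 4 kcal/g = 372.04 g.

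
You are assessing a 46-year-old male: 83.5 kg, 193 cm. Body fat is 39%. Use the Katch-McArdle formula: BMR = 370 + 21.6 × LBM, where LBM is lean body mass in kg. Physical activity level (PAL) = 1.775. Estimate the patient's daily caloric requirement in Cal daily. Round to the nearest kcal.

2610 Cal daily

LBM = 83.5 × (1 − 0.39) = 50.935 kg. Katch-McArdle: BMR = 370 + 21.6 × 50.935 = 1470.196 kcal/day.
TEE = BMR × activity factor = 1470.196 × 1.775 = 2609.5979 kcal/day.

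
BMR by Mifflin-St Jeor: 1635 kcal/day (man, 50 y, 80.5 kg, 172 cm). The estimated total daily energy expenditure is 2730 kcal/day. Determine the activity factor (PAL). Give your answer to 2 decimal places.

1.67

Activity factor = TEE ÷ BMR = 2730 ÷ 1635 = 1.67.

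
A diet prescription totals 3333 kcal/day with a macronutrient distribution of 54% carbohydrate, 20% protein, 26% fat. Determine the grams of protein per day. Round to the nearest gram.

Protein energy = 20% × 3333 = 666.6 kcal.
At 4 kcal/g: 666.6 ÷ 4 = 166.65 g.

167 g/day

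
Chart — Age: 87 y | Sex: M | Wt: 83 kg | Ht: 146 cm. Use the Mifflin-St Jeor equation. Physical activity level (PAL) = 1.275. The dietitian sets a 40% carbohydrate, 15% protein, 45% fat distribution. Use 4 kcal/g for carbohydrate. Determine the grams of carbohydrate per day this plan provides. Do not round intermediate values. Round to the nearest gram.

167 g/day

Mifflin-St Jeor (male): BMR = 10(83) + 6.25(146) − 5(87) + 5 = 830 + 912.5 − 435 + 5 = 1312.5 kcal/day.
TEE = 1312.5 × 1.275 = 1673.4375 kcal/day.
Carbohydrate energy = 40% × 1673.4375 = 669.375 kcal.
Carbohydrate = 669.375 ÷ 4 kcal/g = 167.3438 g.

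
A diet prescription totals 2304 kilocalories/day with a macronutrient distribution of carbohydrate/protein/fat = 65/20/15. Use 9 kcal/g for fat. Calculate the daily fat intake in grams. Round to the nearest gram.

Fat energy = 15% × 2304 = 345.6 kcal.
At 9 kcal/g: 345.6 ÷ 9 = 38.4 g.

38 g/day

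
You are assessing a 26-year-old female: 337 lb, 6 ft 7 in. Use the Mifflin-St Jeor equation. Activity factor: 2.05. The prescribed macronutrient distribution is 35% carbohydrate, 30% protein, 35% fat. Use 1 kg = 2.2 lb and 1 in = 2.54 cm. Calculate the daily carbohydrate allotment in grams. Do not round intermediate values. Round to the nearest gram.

Convert to metric: weight = 337 ÷ 2.2 = 153.1818 kg; height = (6×12 + 7) × 2.54 = 79 × 2.54 = 200.66 cm.
Mifflin-St Jeor (female): BMR = 10(153.1818) + 6.25(200.66) − 5(26) − 161 = 1531.8182 + 1254.125 − 130 − 161 = 2494.9432 kcal/day.
TEE = 2494.9432 × 2.05 = 5114.6335 kcal/day.
Carbohydrate energy = 35% × 5114.6335 = 1790.1217 kcal.
Carbohydrate = 1790.1217 ÷ 4 kcal/g = 447.5304 g.

448 g/day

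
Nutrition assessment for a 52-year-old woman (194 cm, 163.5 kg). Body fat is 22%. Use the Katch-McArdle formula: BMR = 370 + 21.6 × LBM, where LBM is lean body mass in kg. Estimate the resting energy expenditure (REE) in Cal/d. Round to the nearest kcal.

3125 Cal/d

LBM = 163.5 × (1 − 0.22) = 127.53 kg. Katch-McArdle: BMR = 370 + 21.6 × 127.53 = 3124.648 kcal/day.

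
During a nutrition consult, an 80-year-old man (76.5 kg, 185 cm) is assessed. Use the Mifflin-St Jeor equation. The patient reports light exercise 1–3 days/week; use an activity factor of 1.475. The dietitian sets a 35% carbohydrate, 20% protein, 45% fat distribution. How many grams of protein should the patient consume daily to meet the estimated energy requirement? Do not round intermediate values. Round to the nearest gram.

Mifflin-St Jeor (male): BMR = 10(76.5) + 6.25(185) − 5(80) + 5 = 765 + 1156.25 − 400 + 5 = 1526.25 kcal/day.
TEE = 1526.25 × 1.475 = 2251.2188 kcal/day.
Protein energy = 20% × 2251.2188 = 450.2438 kcal.
Protein = 450.2438 ÷ 4 kcal/g = 112.5609 g.

113 g/day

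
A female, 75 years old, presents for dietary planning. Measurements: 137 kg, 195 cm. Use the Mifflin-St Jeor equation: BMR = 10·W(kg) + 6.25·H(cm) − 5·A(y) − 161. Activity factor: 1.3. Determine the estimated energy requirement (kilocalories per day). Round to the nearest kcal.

Mifflin-St Jeor (female): BMR = 10(137) + 6.25(195) − 5(75) − 161 = 1370 + 1218.75 − 375 − 161 = 2052.75 kcal/day.
TEE = BMR × activity factor = 2052.75 × 1.3 = 2668.575 kcal/day.

2669 kilocalories per day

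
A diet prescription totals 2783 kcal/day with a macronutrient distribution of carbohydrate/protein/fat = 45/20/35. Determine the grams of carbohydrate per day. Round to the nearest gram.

Carbohydrate energy = 45% × 2783 = 1252.35 kcal.
At 4 kcal/g: 1252.35 ÷ 4 = 313.0875 g.

313 g/day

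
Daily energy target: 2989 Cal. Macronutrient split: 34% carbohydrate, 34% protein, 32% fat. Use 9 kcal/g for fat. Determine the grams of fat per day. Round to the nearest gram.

Fat energy = 32% × 2989 = 956.48 kcal.
At 9 kcal/g: 956.48 ÷ 9 = 106.2756 g.

106 g/day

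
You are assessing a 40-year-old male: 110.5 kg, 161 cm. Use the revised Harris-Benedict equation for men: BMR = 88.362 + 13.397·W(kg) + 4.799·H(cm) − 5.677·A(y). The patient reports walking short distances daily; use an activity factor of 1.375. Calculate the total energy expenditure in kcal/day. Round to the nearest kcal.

Harris-Benedict: BMR = 88.362 + 13.397(110.5) + 4.799(161) − 5.677(40) = 2114.2895 kcal/day.
TEE = BMR × activity factor = 2114.2895 × 1.375 = 2907.1481 kcal/day.

2907 kcal/day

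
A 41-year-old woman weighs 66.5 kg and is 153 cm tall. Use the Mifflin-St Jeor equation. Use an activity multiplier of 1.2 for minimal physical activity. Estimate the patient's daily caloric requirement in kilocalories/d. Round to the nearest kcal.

Mifflin-St Jeor (female): BMR = 10(66.5) + 6.25(153) − 5(41) − 161 = 665 + 956.25 − 205 − 161 = 1255.25 kcal/day.
TEE = BMR × activity factor = 1255.25 × 1.2 = 1506.3 kcal/day.

1506 kilocalories/d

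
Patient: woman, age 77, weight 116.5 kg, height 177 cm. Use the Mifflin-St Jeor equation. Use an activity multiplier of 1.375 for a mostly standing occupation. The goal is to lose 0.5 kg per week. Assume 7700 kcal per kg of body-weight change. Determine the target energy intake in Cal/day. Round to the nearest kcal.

Mifflin-St Jeor (female): BMR = 10(116.5) + 6.25(177) − 5(77) − 161 = 1165 + 1106.25 − 385 − 161 = 1725.25 kcal/day.
TEE = 1725.25 × 1.375 = 2372.2188 kcal/day.
Required daily deficit = 0.5 × 7700 ÷ 7 = 550 kcal/day.
Target intake = 2372.2188 − 550 = 1822.2188 kcal/day.

1822 Cal/day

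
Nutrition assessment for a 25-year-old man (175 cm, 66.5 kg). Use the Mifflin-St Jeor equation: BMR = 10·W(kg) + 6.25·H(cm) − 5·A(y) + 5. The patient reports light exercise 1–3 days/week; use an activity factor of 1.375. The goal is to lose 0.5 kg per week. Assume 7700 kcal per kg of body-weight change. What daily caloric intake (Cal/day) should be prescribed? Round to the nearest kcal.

1703 Cal/day

Mifflin-St Jeor (male): BMR = 10(66.5) + 6.25(175) − 5(25) + 5 = 665 + 1093.75 − 125 + 5 = 1638.75 kcal/day.
TEE = 1638.75 × 1.375 = 2253.2813 kcal/day.
Required daily deficit = 0.5 × 7700 ÷ 7 = 550 kcal/day.
Target intake = 2253.2813 − 550 = 1703.2813 kcal/day.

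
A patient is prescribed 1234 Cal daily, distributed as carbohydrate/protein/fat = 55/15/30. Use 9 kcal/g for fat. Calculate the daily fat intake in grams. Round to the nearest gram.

41 g/day

Fat energy = 30% × 1234 = 370.2 kcal.
At 9 kcal/g: 370.2 ÷ 9 = 41.1333 g.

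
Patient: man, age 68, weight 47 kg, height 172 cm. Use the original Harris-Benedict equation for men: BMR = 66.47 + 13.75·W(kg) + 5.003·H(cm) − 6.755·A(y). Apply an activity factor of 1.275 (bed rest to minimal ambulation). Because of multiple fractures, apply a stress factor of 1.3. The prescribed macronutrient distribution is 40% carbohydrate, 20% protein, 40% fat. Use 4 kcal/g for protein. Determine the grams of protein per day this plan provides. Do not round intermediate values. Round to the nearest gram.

92 g/day

Harris-Benedict: BMR = 66.47 + 13.75(47) + 5.003(172) − 6.755(68) = 1113.896 kcal/day.
TEE = 1113.896 × 1.275 = 1420.2174 kcal/day.
With stress factor 1.3: 1420.2174 × 1.3 = 1846.2826 kcal/day.
Protein energy = 20% × 1846.2826 = 369.2565 kcal.
Protein = 369.2565 ÷ 4 kcal/g = 92.3141 g.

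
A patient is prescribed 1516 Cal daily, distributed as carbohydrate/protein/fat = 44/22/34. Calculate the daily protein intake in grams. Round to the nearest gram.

Protein energy = 22% × 1516 = 333.52 kcal.
At 4 kcal/g: 333.52 ÷ 4 = 83.38 g.

83 g/day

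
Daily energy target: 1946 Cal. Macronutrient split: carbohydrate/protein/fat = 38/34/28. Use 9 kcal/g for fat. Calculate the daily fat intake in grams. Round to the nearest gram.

61 g/day

Fat energy = 28% × 1946 = 544.88 kcal.
At 9 kcal/g: 544.88 ÷ 9 = 60.5422 g.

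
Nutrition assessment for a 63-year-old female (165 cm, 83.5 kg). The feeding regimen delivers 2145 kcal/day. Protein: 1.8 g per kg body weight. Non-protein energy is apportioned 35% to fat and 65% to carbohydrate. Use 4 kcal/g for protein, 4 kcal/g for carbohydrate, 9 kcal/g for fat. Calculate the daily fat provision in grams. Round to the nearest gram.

60 g/day

Protein = 1.8 × 83.5 = 150.3 g → 150.3 × 4 = 601.2 kcal.
Non-protein calories = 2145 − 601.2 = 1543.8 kcal.
Fat: 35% × 1543.8 = 540.33 kcal; carbohydrate: 1003.47 kcal.
Fat: 540.33 kcal ÷ 9 kcal/g = 60.0367 g.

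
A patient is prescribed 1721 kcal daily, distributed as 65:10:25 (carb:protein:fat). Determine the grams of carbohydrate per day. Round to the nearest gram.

Carbohydrate energy = 65% × 1721 = 1118.65 kcal.
At 4 kcal/g: 1118.65 ÷ 4 = 279.6625 g.

280 g/day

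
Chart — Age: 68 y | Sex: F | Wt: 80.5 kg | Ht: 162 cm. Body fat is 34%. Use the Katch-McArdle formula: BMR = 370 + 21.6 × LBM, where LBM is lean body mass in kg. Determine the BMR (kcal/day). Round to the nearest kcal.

1518 kcal/day

LBM = 80.5 × (1 − 0.34) = 53.13 kg. Katch-McArdle: BMR = 370 + 21.6 × 53.13 = 1517.608 kcal/day.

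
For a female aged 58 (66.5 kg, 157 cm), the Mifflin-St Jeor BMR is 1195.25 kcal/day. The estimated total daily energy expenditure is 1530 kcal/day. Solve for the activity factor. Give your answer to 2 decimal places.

Activity factor = TEE ÷ BMR = 1530 ÷ 1195.25 = 1.28.

1.28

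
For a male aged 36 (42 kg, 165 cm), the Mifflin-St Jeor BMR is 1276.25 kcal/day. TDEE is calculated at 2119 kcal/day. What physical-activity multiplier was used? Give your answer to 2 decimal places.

Activity factor = TEE ÷ BMR = 2119 ÷ 1276.25 = 1.66.

1.66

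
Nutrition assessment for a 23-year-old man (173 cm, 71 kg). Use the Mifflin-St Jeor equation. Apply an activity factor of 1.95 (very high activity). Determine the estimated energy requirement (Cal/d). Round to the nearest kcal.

3278 Cal/d

Mifflin-St Jeor (male): BMR = 10(71) + 6.25(173) − 5(23) + 5 = 710 + 1081.25 − 115 + 5 = 1681.25 kcal/day.
TEE = BMR × activity factor = 1681.25 × 1.95 = 3278.4375 kcal/day.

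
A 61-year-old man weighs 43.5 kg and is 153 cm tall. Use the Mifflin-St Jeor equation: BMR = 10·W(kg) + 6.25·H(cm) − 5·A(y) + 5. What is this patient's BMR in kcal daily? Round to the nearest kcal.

Mifflin-St Jeor (male): BMR = 10(43.5) + 6.25(153) − 5(61) + 5 = 435 + 956.25 − 305 + 5 = 1091.25 kcal/day.

1091 kcal daily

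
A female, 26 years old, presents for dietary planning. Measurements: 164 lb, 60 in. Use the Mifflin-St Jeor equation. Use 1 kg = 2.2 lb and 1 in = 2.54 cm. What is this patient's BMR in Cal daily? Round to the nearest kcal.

1407 Cal daily

Convert to metric: weight = 164 ÷ 2.2 = 74.5455 kg; height = 60 × 2.54 = 152.4 cm.
Mifflin-St Jeor (female): BMR = 10(74.5455) + 6.25(152.4) − 5(26) − 161 = 745.4545 + 952.5 − 130 − 161 = 1406.9545 kcal/day.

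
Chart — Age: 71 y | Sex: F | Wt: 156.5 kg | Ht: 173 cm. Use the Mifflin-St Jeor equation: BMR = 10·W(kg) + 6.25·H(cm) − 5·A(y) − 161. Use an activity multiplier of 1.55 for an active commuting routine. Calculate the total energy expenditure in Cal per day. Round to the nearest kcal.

3302 Cal per day

Mifflin-St Jeor (female): BMR = 10(156.5) + 6.25(173) − 5(71) − 161 = 1565 + 1081.25 − 355 − 161 = 2130.25 kcal/day.
TEE = BMR × activity factor = 2130.25 × 1.55 = 3301.8875 kcal/day.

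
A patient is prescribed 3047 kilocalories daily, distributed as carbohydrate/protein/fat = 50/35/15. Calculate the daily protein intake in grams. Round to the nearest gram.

267 g/day

Protein energy = 35% × 3047 = 1066.45 kcal.
At 4 kcal/g: 1066.45 ÷ 4 = 266.6125 g.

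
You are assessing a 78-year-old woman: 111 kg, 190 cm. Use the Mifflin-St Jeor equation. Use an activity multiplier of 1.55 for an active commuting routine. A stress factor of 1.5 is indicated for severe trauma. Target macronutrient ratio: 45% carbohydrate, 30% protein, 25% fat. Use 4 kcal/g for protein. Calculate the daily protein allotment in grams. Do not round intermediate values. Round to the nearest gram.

305 g/day

Mifflin-St Jeor (female): BMR = 10(111) + 6.25(190) − 5(78) − 161 = 1110 + 1187.5 − 390 − 161 = 1746.5 kcal/day.
TEE = 1746.5 × 1.55 = 2707.075 kcal/day.
With stress factor 1.5: 2707.075 × 1.5 = 4060.6125 kcal/day.
Protein energy = 30% × 4060.6125 = 1218.1838 kcal.
Protein = 1218.1838 ÷ 4 kcal/g = 304.5459 g.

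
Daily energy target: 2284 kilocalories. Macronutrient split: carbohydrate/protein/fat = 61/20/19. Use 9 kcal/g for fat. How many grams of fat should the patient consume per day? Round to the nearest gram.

48 g/day

Fat energy = 19% × 2284 = 433.96 kcal.
At 9 kcal/g: 433.96 ÷ 9 = 48.2178 g.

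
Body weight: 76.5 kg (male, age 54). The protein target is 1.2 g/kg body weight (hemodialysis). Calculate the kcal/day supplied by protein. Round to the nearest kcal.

367 kcal/day

Protein = 1.2 g/kg × 76.5 kg = 91.8 g/day.
Protein energy = 91.8 g × 4 kcal/g = 367.2 kcal/day.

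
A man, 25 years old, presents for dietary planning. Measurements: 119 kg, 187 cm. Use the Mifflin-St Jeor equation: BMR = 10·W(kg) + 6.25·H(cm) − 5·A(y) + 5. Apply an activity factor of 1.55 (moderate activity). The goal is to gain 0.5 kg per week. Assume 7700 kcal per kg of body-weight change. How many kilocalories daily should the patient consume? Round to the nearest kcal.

4020 kilocalories daily

Mifflin-St Jeor (male): BMR = 10(119) + 6.25(187) − 5(25) + 5 = 1190 + 1168.75 − 125 + 5 = 2238.75 kcal/day.
TEE = 2238.75 × 1.55 = 3470.0625 kcal/day.
Required daily surplus = 0.5 × 7700 ÷ 7 = 550 kcal/day.
Target intake = 3470.0625 + 550 = 4020.0625 kcal/day.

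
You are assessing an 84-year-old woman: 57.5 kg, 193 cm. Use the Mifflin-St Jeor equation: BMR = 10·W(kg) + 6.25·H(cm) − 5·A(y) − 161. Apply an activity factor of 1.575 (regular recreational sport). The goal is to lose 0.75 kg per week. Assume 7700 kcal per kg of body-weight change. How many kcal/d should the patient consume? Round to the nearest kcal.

1065 kcal/d

Mifflin-St Jeor (female): BMR = 10(57.5) + 6.25(193) − 5(84) − 161 = 575 + 1206.25 − 420 − 161 = 1200.25 kcal/day.
TEE = 1200.25 × 1.575 = 1890.3938 kcal/day.
Required daily deficit = 0.75 × 7700 ÷ 7 = 825 kcal/day.
Target intake = 1890.3938 − 825 = 1065.3938 kcal/day.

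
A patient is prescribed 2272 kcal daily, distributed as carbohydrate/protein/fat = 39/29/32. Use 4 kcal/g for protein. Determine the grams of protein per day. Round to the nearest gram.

Protein energy = 29% × 2272 = 658.88 kcal.
At 4 kcal/g: 658.88 ÷ 4 = 164.72 g.

165 g/day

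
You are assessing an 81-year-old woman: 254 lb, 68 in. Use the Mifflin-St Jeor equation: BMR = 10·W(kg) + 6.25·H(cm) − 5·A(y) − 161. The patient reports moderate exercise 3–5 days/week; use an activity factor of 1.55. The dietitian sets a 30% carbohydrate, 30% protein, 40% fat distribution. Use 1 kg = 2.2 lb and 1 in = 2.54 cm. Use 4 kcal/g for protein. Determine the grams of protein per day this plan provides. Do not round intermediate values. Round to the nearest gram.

Convert to metric: weight = 254 ÷ 2.2 = 115.4545 kg; height = 68 × 2.54 = 172.72 cm.
Mifflin-St Jeor (female): BMR = 10(115.4545) + 6.25(172.72) − 5(81) − 161 = 1154.5455 + 1079.5 − 405 − 161 = 1668.0455 kcal/day.
TEE = 1668.0455 × 1.55 = 2585.4705 kcal/day.
Protein energy = 30% × 2585.4705 = 775.6411 kcal.
Protein = 775.6411 ÷ 4 kcal/g = 193.9103 g.

194 g/day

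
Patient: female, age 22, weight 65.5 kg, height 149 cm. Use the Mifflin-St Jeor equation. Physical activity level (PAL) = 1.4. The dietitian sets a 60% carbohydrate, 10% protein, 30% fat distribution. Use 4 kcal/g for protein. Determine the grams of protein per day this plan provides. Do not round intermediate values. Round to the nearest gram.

Mifflin-St Jeor (female): BMR = 10(65.5) + 6.25(149) − 5(22) − 161 = 655 + 931.25 − 110 − 161 = 1315.25 kcal/day.
TEE = 1315.25 × 1.4 = 1841.35 kcal/day.
Protein energy = 10% × 1841.35 = 184.135 kcal.
Protein = 184.135 ÷ 4 kcal/g = 46.0338 g.

46 g/day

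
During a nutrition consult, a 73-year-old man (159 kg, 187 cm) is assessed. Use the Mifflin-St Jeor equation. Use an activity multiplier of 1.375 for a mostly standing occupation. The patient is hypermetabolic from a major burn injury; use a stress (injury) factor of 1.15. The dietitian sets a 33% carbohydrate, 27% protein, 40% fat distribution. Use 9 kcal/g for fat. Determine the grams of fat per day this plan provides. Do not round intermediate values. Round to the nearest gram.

169 g/day

Mifflin-St Jeor (male): BMR = 10(159) + 6.25(187) − 5(73) + 5 = 1590 + 1168.75 − 365 + 5 = 2398.75 kcal/day.
TEE = 2398.75 × 1.375 = 3298.2813 kcal/day.
With stress factor 1.15: 3298.2813 × 1.15 = 3793.0234 kcal/day.
Fat energy = 40% × 3793.0234 = 1517.2094 kcal.
Fat = 1517.2094 ÷ 9 kcal/g = 168.5788 g.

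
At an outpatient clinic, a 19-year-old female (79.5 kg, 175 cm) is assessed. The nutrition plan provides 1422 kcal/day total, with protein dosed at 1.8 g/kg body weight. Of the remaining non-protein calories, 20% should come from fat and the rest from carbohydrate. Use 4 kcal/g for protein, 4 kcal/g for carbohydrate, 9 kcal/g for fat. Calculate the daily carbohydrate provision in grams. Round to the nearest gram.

Protein = 1.8 × 79.5 = 143.1 g → 143.1 × 4 = 572.4 kcal.
Non-protein calories = 1422 − 572.4 = 849.6 kcal.
Fat: 20% × 849.6 = 169.92 kcal; carbohydrate: 679.68 kcal.
Carbohydrate: 679.68 kcal ÷ 4 kcal/g = 169.92 g.

170 g/day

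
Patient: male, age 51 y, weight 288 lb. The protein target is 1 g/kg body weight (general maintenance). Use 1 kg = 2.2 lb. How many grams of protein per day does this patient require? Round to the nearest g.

Weight in kg = 288 ÷ 2.2 = 130.9091 kg.
Protein = 1 g/kg × 130.9091 kg = 130.9091 g/day.

131 g/day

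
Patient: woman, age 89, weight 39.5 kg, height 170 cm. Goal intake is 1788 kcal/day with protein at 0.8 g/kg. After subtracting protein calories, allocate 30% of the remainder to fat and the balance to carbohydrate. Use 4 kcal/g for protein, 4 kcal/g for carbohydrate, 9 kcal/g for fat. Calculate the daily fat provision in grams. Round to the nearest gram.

Protein = 0.8 × 39.5 = 31.6 g → 31.6 × 4 = 126.4 kcal.
Non-protein calories = 1788 − 126.4 = 1661.6 kcal.
Fat: 30% × 1661.6 = 498.48 kcal; carbohydrate: 1163.12 kcal.
Fat: 498.48 kcal ÷ 9 kcal/g = 55.3867 g.

55 g/day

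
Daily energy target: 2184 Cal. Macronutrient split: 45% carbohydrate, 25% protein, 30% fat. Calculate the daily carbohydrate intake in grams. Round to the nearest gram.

246 g/day

Carbohydrate energy = 45% × 2184 = 982.8 kcal.
At 4 kcal/g: 982.8 ÷ 4 = 245.7 g.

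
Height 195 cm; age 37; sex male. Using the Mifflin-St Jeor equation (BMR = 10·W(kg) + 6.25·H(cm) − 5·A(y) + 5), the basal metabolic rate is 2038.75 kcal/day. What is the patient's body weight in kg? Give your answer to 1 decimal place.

100.0 kg

2038.75 = 10·W + 6.25(195) − 5(37) + 5
10·W = 2038.75 − 1038.75 = 1000, so W = 100 kg.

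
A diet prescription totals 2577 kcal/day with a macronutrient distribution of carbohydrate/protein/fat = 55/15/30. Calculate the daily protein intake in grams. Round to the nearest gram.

Protein energy = 15% × 2577 = 386.55 kcal.
At 4 kcal/g: 386.55 ÷ 4 = 96.6375 g.

97 g/day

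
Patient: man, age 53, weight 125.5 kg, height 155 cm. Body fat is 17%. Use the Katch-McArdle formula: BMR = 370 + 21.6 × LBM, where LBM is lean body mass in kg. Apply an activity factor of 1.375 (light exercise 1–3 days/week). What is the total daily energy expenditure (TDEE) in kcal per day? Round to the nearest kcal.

3602 kcal per day

LBM = 125.5 × (1 − 0.17) = 104.165 kg. Katch-McArdle: BMR = 370 + 21.6 × 104.165 = 2619.964 kcal/day.
TEE = BMR × activity factor = 2619.964 × 1.375 = 3602.4505 kcal/day.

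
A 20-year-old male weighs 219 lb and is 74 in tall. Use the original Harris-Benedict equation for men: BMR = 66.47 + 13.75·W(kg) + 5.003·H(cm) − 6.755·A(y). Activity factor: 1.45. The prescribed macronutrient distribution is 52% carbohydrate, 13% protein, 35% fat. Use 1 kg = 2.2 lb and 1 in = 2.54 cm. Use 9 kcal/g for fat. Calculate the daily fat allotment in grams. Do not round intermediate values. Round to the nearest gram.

Convert to metric: weight = 219 ÷ 2.2 = 99.5455 kg; height = 74 × 2.54 = 187.96 cm.
Harris-Benedict: BMR = 66.47 + 13.75(99.5455) + 5.003(187.96) − 6.755(20) = 2240.4839 kcal/day.
TEE = 2240.4839 × 1.45 = 3248.7016 kcal/day.
Fat energy = 35% × 3248.7016 = 1137.0456 kcal.
Fat = 1137.0456 ÷ 9 kcal/g = 126.3384 g.

126 g/day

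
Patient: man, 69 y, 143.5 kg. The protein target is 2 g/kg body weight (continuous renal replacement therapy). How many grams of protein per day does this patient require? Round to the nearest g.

287 g/day

Protein = 2 g/kg × 143.5 kg = 287 g/day.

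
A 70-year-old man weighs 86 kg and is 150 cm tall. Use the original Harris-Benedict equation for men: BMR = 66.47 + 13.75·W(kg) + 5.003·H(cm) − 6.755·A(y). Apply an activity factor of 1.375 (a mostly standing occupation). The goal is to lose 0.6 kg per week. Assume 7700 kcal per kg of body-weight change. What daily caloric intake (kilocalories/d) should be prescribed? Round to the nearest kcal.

Harris-Benedict: BMR = 66.47 + 13.75(86) + 5.003(150) − 6.755(70) = 1526.57 kcal/day.
TEE = 1526.57 × 1.375 = 2099.0338 kcal/day.
Required daily deficit = 0.6 × 7700 ÷ 7 = 660 kcal/day.
Target intake = 2099.0338 − 660 = 1439.0338 kcal/day.

1439 kilocalories/d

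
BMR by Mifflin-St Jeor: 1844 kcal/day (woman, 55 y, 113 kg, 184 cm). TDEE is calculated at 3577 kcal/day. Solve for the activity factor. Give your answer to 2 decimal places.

1.94

Activity factor = TEE ÷ BMR = 3577 ÷ 1844 = 1.94.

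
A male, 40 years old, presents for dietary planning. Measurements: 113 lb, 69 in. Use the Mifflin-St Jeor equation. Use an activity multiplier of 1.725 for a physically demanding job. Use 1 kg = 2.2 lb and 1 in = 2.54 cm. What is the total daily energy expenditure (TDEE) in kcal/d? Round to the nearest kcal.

Convert to metric: weight = 113 ÷ 2.2 = 51.3636 kg; height = 69 × 2.54 = 175.26 cm.
Mifflin-St Jeor (male): BMR = 10(51.3636) + 6.25(175.26) − 5(40) + 5 = 513.6364 + 1095.375 − 200 + 5 = 1414.0114 kcal/day.
TEE = BMR × activity factor = 1414.0114 × 1.725 = 2439.1696 kcal/day.

2439 kcal/d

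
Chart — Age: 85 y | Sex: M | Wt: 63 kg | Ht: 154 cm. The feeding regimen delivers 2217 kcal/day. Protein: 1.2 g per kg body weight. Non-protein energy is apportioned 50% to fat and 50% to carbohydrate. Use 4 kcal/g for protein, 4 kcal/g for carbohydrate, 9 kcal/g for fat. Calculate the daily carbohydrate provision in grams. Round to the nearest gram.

239 g/day

Protein = 1.2 × 63 = 75.6 g → 75.6 × 4 = 302.4 kcal.
Non-protein calories = 2217 − 302.4 = 1914.6 kcal.
Fat: 50% × 1914.6 = 957.3 kcal; carbohydrate: 957.3 kcal.
Carbohydrate: 957.3 kcal ÷ 4 kcal/g = 239.325 g.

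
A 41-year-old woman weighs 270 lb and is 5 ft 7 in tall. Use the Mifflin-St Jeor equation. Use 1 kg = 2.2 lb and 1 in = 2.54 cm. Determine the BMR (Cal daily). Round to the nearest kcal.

Convert to metric: weight = 270 ÷ 2.2 = 122.7273 kg; height = (5×12 + 7) × 2.54 = 67 × 2.54 = 170.18 cm.
Mifflin-St Jeor (female): BMR = 10(122.7273) + 6.25(170.18) − 5(41) − 161 = 1227.2727 + 1063.625 − 205 − 161 = 1924.8977 kcal/day.

1925 Cal daily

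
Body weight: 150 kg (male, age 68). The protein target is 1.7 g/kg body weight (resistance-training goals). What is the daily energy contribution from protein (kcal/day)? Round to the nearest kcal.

Protein = 1.7 g/kg × 150 kg = 255 g/day.
Protein energy = 255 g × 4 kcal/g = 1020 kcal/day.

1020 kcal/day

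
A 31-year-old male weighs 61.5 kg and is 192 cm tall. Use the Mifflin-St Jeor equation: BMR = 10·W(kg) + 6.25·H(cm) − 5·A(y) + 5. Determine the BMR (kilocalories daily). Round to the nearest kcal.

Mifflin-St Jeor (male): BMR = 10(61.5) + 6.25(192) − 5(31) + 5 = 615 + 1200 − 155 + 5 = 1665 kcal/day.

1665 kilocalories daily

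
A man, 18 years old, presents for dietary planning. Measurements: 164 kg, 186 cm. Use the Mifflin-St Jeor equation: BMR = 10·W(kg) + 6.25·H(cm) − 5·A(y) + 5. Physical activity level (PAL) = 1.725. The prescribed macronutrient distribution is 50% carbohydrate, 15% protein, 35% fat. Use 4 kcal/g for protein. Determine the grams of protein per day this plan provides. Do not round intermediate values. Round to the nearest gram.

176 g/day

Mifflin-St Jeor (male): BMR = 10(164) + 6.25(186) − 5(18) + 5 = 1640 + 1162.5 − 90 + 5 = 2717.5 kcal/day.
TEE = 2717.5 × 1.725 = 4687.6875 kcal/day.
Protein energy = 15% × 4687.6875 = 703.1531 kcal.
Protein = 703.1531 ÷ 4 kcal/g = 175.7883 g.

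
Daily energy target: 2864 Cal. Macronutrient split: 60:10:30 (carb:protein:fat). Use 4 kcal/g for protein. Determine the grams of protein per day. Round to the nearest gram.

72 g/day

Protein energy = 10% × 2864 = 286.4 kcal.
At 4 kcal/g: 286.4 ÷ 4 = 71.6 g.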